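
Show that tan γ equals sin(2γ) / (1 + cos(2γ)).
RHS = 2 sin γ cos γ / (2cos²γ) = sin γ/cos γ = tan γ = LHS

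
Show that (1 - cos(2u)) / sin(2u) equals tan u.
LHS = 2sin²u / (2 sin u cos u) = sin u/cos u = tan u = RHS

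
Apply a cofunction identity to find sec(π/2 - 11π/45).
sec(π/2 - 11π/45) = csc(11π/45) = 1.44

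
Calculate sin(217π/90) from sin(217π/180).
sin(217π/90) = 2 sin 217π/180 cos 217π/180 = 0.9613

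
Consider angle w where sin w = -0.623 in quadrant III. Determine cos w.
cos w = ±√(1 - sin²w) = -0.7822 (negative in QIII)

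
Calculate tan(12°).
tan(12°) = 0.2126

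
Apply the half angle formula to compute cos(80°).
cos(80°) = √((1 + cos 160°)/2) = 0.1736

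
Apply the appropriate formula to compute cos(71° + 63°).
cos(71° + 63°) = cos 71° cos 63° - sin 71° sin 63° = -0.6947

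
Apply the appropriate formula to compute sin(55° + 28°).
sin(55° + 28°) = sin 55° cos 28° + cos 55° sin 28° = 0.9925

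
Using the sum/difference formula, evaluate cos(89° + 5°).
cos(89° + 5°) = cos 89° cos 5° - sin 89° sin 5° = -0.06976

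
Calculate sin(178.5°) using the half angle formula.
sin(178.5°) = √((1 - cos 357°)/2) = 0.02618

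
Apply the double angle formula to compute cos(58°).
cos(58°) = cos²29° - sin²29° = 0.5299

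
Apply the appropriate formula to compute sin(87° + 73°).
sin(87° + 73°) = sin 87° cos 73° + cos 87° sin 73° = 0.342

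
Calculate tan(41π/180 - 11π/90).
tan(41π/180 - 11π/90) = (tan 41π/180 - tan 11π/90)/(1 + tan 41π/180 tan 11π/90) = 0.3443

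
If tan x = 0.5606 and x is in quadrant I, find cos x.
cos x = 0.8723 (using tan²x + 1 = sec²x)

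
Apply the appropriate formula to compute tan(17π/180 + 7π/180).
tan(17π/180 + 7π/180) = (tan 17π/180 + tan 7π/180)/(1 - tan 17π/180 tan 7π/180) = 0.4452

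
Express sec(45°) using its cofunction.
sec(45°) = csc(90° - 45°) = csc(45°)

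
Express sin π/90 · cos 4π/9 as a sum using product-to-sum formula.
sin π/90 cos 4π/9 = (1/2)[sin(π/90+4π/9) + sin(π/90-4π/9)]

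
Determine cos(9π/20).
cos(9π/20) = 0.1564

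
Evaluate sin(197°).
sin(197°) = -0.2924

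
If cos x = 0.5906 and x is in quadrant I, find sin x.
sin x = 0.807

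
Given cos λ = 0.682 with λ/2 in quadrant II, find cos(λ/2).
cos(λ/2) = ±√((1 + cos λ)/2); negative since λ/2 ∈ QII, so cos(λ/2) = -0.9171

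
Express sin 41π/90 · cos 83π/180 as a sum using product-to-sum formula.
sin 41π/90 cos 83π/180 = (1/2)[sin(41π/90+83π/180) + sin(41π/90-83π/180)]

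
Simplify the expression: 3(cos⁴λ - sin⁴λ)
3(cos⁴λ - sin⁴λ) = 3(cos(2λ)) (using Factoring + double angle)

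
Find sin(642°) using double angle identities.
sin(642°) = 2 sin 321° cos 321° = -0.9781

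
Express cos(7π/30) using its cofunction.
cos(7π/30) = sin(π/2 - 7π/30) = sin(4π/15)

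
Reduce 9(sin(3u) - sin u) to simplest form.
9(sin(3u) - sin u) = 9(2 cos(2u) sin u) (using Sum-to-product)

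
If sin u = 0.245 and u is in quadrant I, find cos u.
cos u = 0.9695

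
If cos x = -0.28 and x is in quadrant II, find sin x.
sin x = 0.96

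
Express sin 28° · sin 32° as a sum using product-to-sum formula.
sin 28° sin 32° = (1/2)[cos(28°-32°) - cos(28°+32°)]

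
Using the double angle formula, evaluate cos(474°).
cos(474°) = cos²237° - sin²237° = -0.4067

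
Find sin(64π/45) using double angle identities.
sin(64π/45) = 2 sin 32π/45 cos 32π/45 = -0.9703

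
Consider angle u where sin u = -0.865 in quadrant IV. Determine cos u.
cos u = √(1 - sin²u) = 0.5018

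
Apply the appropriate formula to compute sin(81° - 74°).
sin(81° - 74°) = sin 81° cos 74° - cos 81° sin 74° = 0.1219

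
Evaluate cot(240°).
cot(240°) = √3/3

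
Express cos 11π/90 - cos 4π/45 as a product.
cos 11π/90 - cos 4π/45 = -2 sin(19π/180) sin(π/60)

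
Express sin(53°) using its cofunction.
sin(53°) = cos(90° - 53°) = cos(37°)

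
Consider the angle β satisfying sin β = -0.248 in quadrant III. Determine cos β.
cos β = ±√(1 - sin²β) = -0.9688 (negative in QIII)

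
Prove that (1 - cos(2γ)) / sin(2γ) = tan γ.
LHS = 2sin²γ / (2 sin γ cos γ) = sin γ/cos γ = tan γ = RHS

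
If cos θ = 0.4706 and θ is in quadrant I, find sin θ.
sin θ = 0.8823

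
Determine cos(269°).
cos(269°) = -0.01745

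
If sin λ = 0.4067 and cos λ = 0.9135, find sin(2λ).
sin(2λ) = 2 sin λ cos λ = 0.743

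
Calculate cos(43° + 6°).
cos(43° + 6°) = cos 43° cos 6° - sin 43° sin 6° = 0.6561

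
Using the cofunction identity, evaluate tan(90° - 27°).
tan(90° - 27°) = cot(27°) = 1.963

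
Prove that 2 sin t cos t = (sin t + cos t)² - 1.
RHS = sin²t + 2 sin t cos t + cos²t - 1 = (sin²t + cos²t) + 2 sin t cos t - 1 = 1 + 2 sin t cos t - 1 = 2 sin t cos t = LHS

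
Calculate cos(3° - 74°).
cos(3° - 74°) = cos 3° cos 74° + sin 3° sin 74° = 0.3256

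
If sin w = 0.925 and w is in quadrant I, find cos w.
cos w = 0.38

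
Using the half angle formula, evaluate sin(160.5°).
sin(160.5°) = √((1 - cos 321°)/2) = 0.3338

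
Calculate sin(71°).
sin(71°) = 0.9455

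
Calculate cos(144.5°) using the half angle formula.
cos(144.5°) = -√((1 + cos 289°)/2) = -0.8141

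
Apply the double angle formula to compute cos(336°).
cos(336°) = cos²168° - sin²168° = 0.9135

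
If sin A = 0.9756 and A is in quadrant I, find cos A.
cos A = 0.2196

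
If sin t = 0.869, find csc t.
csc t = 1/sin t = 1.151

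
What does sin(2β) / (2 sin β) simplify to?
sin(2β) / (2 sin β) = cos β (using Double angle)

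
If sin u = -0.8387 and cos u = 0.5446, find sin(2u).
sin(2u) = 2 sin u cos u = -0.9135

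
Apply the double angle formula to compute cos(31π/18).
cos(31π/18) = cos²31π/36 - sin²31π/36 = 0.6428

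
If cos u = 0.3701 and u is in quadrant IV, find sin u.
sin u = -0.929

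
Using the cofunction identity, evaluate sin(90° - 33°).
sin(90° - 33°) = cos(33°) = 0.8387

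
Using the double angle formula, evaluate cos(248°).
cos(248°) = cos²124° - sin²124° = -0.3746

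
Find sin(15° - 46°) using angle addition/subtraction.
sin(15° - 46°) = sin 15° cos 46° - cos 15° sin 46° = -0.515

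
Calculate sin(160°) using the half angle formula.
sin(160°) = √((1 - cos 320°)/2) = 0.342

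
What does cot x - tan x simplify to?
cot x - tan x = 2 cot(2x) (using Double angle)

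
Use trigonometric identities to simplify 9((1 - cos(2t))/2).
9((1 - cos(2t))/2) = 9(sin²t) (using Power reduction)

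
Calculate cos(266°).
cos(266°) = -0.06976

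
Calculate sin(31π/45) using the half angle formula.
sin(31π/45) = √((1 - cos 62π/45)/2) = 0.829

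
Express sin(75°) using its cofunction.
sin(75°) = cos(90° - 75°) = cos(15°)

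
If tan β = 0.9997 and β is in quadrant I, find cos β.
cos β = 0.7072 (using tan²β + 1 = sec²β)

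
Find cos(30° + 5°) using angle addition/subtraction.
cos(30° + 5°) = cos 30° cos 5° - sin 30° sin 5° = 0.8192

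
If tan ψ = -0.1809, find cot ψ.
cot ψ = 1/tan ψ = -5.528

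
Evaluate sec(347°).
sec(347°) = 1.026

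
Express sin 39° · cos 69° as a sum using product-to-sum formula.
sin 39° cos 69° = (1/2)[sin(39°+69°) + sin(39°-69°)]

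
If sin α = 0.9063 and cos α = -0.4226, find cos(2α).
cos(2α) = cos²α - sin²α = -0.6428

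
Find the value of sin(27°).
sin(27°) = 0.454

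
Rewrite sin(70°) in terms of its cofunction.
sin(70°) = cos(90° - 70°) = cos(20°)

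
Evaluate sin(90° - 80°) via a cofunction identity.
sin(90° - 80°) = cos(80°) = 0.1736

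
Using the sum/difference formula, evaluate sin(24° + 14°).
sin(24° + 14°) = sin 24° cos 14° + cos 24° sin 14° = 0.6157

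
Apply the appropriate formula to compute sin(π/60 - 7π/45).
sin(π/60 - 7π/45) = sin π/60 cos 7π/45 - cos π/60 sin 7π/45 = -0.4226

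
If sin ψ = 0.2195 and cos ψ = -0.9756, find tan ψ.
tan ψ = sin ψ / cos ψ = -0.225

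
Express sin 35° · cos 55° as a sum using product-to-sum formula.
sin 35° cos 55° = (1/2)[sin(35°+55°) + sin(35°-55°)]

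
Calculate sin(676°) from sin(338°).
sin(676°) = 2 sin 338° cos 338° = -0.6947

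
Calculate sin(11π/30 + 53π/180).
sin(11π/30 + 53π/180) = sin 11π/30 cos 53π/180 + cos 11π/30 sin 53π/180 = 0.8746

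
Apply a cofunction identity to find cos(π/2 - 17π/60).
cos(π/2 - 17π/60) = sin(17π/60) = 0.7771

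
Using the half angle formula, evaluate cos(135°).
cos(135°) = -√((1 + cos 270°)/2) = -√2/2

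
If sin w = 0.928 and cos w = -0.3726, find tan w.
tan w = sin w / cos w = -2.491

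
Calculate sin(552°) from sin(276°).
sin(552°) = 2 sin 276° cos 276° = -0.2079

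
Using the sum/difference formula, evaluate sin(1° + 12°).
sin(1° + 12°) = sin 1° cos 12° + cos 1° sin 12° = 0.225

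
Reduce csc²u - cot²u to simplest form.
csc²u - cot²u = 1 (using Pythagorean identity)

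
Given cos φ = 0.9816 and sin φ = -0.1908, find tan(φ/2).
tan(φ/2) = sin φ / (1 + cos φ) = -0.09629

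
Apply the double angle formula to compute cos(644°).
cos(644°) = cos²322° - sin²322° = 0.2419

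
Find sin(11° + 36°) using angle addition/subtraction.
sin(11° + 36°) = sin 11° cos 36° + cos 11° sin 36° = 0.7314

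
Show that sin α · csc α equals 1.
LHS = sin α · (1/sin α) = 1 = RHS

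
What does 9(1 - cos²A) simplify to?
9(1 - cos²A) = 9(sin²A) (using Pythagorean identity)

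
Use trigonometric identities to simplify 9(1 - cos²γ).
9(1 - cos²γ) = 9(sin²γ) (using Pythagorean identity)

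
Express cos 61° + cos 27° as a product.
cos 61° + cos 27° = 2 cos(44°) cos(17°)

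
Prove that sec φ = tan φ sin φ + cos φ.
RHS = sin²φ/cos φ + cos φ = (sin²φ + cos²φ)/cos φ = 1/cos φ = sec φ = LHS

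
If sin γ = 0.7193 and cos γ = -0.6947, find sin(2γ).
sin(2γ) = 2 sin γ cos γ = -0.9994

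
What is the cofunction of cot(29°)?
cot(29°) = tan(90° - 29°) = tan(61°)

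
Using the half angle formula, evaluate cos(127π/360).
cos(127π/360) = √((1 + cos 127π/180)/2) = 0.4462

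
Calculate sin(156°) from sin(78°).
sin(156°) = 2 sin 78° cos 78° = 0.4067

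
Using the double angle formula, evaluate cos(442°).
cos(442°) = 2cos²221° - 1 = 0.1392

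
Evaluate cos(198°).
cos(198°) = -0.9511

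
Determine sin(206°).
sin(206°) = -0.4384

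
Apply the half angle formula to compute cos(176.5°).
cos(176.5°) = -√((1 + cos 353°)/2) = -0.9981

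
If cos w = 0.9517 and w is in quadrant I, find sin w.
sin w = 0.307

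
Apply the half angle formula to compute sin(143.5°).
sin(143.5°) = √((1 - cos 287°)/2) = 0.5948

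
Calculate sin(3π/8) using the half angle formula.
sin(3π/8) = √((1 - cos 3π/4)/2) = √(2+√2)/2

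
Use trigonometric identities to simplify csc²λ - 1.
csc²λ - 1 = cot²λ (using Pythagorean identity)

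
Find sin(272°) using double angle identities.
sin(272°) = 2 sin 136° cos 136° = -0.9994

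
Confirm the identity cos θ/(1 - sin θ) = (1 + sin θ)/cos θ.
RHS = (1 + sin θ)(1 - sin θ) / (cos θ(1 - sin θ)) = (1 - sin²θ) / (cos θ(1 - sin θ)) = cos²θ / (cos θ(1 - sin θ)) = cos θ/(1 - sin θ) = LHS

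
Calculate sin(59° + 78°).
sin(59° + 78°) = sin 59° cos 78° + cos 59° sin 78° = 0.682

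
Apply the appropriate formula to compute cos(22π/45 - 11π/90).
cos(22π/45 - 11π/90) = cos 22π/45 cos 11π/90 + sin 22π/45 sin 11π/90 = 0.4067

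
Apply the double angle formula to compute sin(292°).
sin(292°) = 2 sin 146° cos 146° = -0.9272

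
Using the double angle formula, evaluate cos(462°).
cos(462°) = cos²231° - sin²231° = -0.2079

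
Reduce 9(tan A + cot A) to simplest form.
9(tan A + cot A) = 9(sec A csc A) (using Quotient identities)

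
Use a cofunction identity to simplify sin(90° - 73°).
sin(90° - 73°) = cos(73°)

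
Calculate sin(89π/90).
sin(89π/90) = 0.0349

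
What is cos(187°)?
cos(187°) = -0.9925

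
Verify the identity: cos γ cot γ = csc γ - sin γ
RHS = 1/sin γ - sin γ = (1 - sin²γ)/sin γ = cos²γ/sin γ = cos γ · (cos γ/sin γ) = cos γ cot γ = LHS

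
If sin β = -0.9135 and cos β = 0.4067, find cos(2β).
cos(2β) = cos²β - sin²β = -0.6691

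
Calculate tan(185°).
tan(185°) = 0.08749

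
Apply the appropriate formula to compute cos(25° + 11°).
cos(25° + 11°) = cos 25° cos 11° - sin 25° sin 11° = 0.809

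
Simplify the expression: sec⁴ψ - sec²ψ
sec⁴ψ - sec²ψ = tan⁴ψ + tan²ψ (using Pythagorean)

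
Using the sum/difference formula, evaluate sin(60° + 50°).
sin(60° + 50°) = sin 60° cos 50° + cos 60° sin 50° = 0.9397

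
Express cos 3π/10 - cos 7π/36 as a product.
cos 3π/10 - cos 7π/36 = -2 sin(89π/360) sin(19π/360)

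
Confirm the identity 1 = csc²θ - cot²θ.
RHS = 1/sin²θ - cos²θ/sin²θ = (1 - cos²θ)/sin²θ = sin²θ/sin²θ = 1 = LHS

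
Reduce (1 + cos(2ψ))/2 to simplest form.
(1 + cos(2ψ))/2 = cos²ψ (using Power reduction)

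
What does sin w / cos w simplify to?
sin w / cos w = tan w (using Quotient identity)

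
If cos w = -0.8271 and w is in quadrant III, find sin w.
sin w = -0.5621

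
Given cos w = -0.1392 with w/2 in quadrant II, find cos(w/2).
cos(w/2) = ±√((1 + cos w)/2); negative since w/2 ∈ QII, so cos(w/2) = -0.656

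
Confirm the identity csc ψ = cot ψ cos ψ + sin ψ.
RHS = cos²ψ/sin ψ + sin ψ = (cos²ψ + sin²ψ)/sin ψ = 1/sin ψ = csc ψ = LHS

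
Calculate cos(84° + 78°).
cos(84° + 78°) = cos 84° cos 78° - sin 84° sin 78° = -0.9511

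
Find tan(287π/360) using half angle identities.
tan(287π/360) = sin 287π/180 / (1 + cos 287π/180) = -0.74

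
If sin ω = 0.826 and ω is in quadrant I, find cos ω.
cos ω = 0.5637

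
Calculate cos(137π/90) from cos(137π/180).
cos(137π/90) = cos²137π/180 - sin²137π/180 = 0.06976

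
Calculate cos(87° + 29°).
cos(87° + 29°) = cos 87° cos 29° - sin 87° sin 29° = -0.4384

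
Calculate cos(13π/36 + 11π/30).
cos(13π/36 + 11π/30) = cos 13π/36 cos 11π/30 - sin 13π/36 sin 11π/30 = -0.6561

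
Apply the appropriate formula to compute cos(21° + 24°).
cos(21° + 24°) = cos 21° cos 24° - sin 21° sin 24° = √2/2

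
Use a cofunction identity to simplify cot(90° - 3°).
cot(90° - 3°) = tan(3°)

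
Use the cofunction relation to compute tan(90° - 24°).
tan(90° - 24°) = cot(24°) = 2.246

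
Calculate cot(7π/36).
cot(7π/36) = 1.428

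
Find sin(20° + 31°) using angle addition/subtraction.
sin(20° + 31°) = sin 20° cos 31° + cos 20° sin 31° = 0.7771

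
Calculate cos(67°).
cos(67°) = 0.3907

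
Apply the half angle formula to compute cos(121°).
cos(121°) = -√((1 + cos 242°)/2) = -0.515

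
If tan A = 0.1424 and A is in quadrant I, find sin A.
sin A = 0.141 (using tan²A + 1 = sec²A)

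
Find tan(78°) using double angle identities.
tan(78°) = 2 tan 39° / (1 - tan²39°) = 4.705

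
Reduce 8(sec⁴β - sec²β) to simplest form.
8(sec⁴β - sec²β) = 8(tan⁴β + tan²β) (using Pythagorean)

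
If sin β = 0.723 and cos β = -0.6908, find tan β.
tan β = sin β / cos β = -1.047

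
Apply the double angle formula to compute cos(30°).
cos(30°) = cos²15° - sin²15° = √3/2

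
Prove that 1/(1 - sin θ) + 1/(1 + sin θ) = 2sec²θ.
LHS = [(1 + sin θ) + (1 - sin θ)] / [(1 - sin θ)(1 + sin θ)] = 2/(1 - sin²θ) = 2/cos²θ = 2sec²θ = RHS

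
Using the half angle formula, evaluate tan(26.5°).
tan(26.5°) = sin 53° / (1 + cos 53°) = 0.4986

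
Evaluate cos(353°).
cos(353°) = 0.9925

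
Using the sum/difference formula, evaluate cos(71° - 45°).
cos(71° - 45°) = cos 71° cos 45° + sin 71° sin 45° = 0.8988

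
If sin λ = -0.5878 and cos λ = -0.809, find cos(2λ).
cos(2λ) = cos²λ - sin²λ = 0.309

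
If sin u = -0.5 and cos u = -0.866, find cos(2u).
cos(2u) = cos²u - sin²u = 0.5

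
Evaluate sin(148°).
sin(148°) = 0.5299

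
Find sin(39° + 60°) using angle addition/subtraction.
sin(39° + 60°) = sin 39° cos 60° + cos 39° sin 60° = 0.9877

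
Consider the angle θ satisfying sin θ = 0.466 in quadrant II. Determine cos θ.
cos θ = ±√(1 - sin²θ) = -0.8848 (negative in QII)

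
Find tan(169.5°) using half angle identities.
tan(169.5°) = sin 339° / (1 + cos 339°) = -0.1853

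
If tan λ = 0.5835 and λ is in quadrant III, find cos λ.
cos λ = -0.8637 (using tan²λ + 1 = sec²λ)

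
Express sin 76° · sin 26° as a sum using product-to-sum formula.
sin 76° sin 26° = (1/2)[cos(76°-26°) - cos(76°+26°)]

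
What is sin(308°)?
sin(308°) = -0.788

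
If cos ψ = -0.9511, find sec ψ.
sec ψ = 1/cos ψ = -1.051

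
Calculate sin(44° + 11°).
sin(44° + 11°) = sin 44° cos 11° + cos 44° sin 11° = 0.8192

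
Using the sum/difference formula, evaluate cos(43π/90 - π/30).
cos(43π/90 - π/30) = cos 43π/90 cos π/30 + sin 43π/90 sin π/30 = 0.1736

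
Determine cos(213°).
cos(213°) = -0.8387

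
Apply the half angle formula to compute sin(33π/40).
sin(33π/40) = √((1 - cos 33π/20)/2) = 0.5225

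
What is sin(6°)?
sin(6°) = 0.1045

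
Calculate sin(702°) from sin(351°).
sin(702°) = 2 sin 351° cos 351° = -0.309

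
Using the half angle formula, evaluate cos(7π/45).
cos(7π/45) = √((1 + cos 14π/45)/2) = 0.8829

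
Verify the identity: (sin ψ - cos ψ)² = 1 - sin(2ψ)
LHS = sin²ψ - 2 sin ψ cos ψ + cos²ψ = (sin²ψ + cos²ψ) - 2 sin ψ cos ψ = 1 - sin(2ψ) = RHS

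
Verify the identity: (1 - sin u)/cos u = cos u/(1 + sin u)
LHS = (1 - sin u)(1 + sin u) / (cos u(1 + sin u)) = (1 - sin²u) / (cos u(1 + sin u)) = cos²u / (cos u(1 + sin u)) = cos u/(1 + sin u) = RHS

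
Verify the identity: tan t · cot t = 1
LHS = (sin t/cos t) · (cos t/sin t) = 1 = RHS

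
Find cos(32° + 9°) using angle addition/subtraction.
cos(32° + 9°) = cos 32° cos 9° - sin 32° sin 9° = 0.7547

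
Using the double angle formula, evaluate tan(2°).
tan(2°) = 2 tan 1° / (1 - tan²1°) = 0.03492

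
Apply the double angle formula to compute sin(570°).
sin(570°) = 2 sin 285° cos 285° = -1/2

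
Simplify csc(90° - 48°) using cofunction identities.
csc(90° - 48°) = sec(48°)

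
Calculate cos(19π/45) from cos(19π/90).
cos(19π/45) = cos²19π/90 - sin²19π/90 = 0.2419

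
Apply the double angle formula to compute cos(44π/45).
cos(44π/45) = cos²22π/45 - sin²22π/45 = -0.9976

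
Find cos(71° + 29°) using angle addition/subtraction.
cos(71° + 29°) = cos 71° cos 29° - sin 71° sin 29° = -0.1736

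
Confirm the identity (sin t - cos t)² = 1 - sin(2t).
LHS = sin²t - 2 sin t cos t + cos²t = (sin²t + cos²t) - 2 sin t cos t = 1 - sin(2t) = RHS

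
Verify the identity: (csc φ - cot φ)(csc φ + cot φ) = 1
LHS = csc²φ - cot²φ = (1 + cot²φ) - cot²φ = 1 = RHS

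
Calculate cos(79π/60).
cos(79π/60) = -0.5446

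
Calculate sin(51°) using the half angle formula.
sin(51°) = √((1 - cos 102°)/2) = 0.7771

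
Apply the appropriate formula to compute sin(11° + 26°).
sin(11° + 26°) = sin 11° cos 26° + cos 11° sin 26° = 0.6018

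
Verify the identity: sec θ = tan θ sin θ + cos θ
RHS = sin²θ/cos θ + cos θ = (sin²θ + cos²θ)/cos θ = 1/cos θ = sec θ = LHS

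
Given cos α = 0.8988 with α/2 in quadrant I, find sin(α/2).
sin(α/2) = ±√((1 - cos α)/2); positive since α/2 ∈ QI, so sin(α/2) = 0.2249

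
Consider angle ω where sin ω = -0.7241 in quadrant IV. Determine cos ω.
cos ω = √(1 - sin²ω) = 0.6897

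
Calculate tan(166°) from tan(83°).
tan(166°) = 2 tan 83° / (1 - tan²83°) = -0.2493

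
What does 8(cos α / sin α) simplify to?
8(cos α / sin α) = 8(cot α) (using Quotient identity)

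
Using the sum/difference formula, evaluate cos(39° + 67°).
cos(39° + 67°) = cos 39° cos 67° - sin 39° sin 67° = -0.2756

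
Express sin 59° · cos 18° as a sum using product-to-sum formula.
sin 59° cos 18° = (1/2)[sin(59°+18°) + sin(59°-18°)]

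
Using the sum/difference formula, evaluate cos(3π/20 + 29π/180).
cos(3π/20 + 29π/180) = cos 3π/20 cos 29π/180 - sin 3π/20 sin 29π/180 = 0.5592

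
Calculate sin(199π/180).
sin(199π/180) = -0.3256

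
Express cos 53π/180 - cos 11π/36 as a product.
cos 53π/180 - cos 11π/36 = -2 sin(3π/10) sin(-π/180)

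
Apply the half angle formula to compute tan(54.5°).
tan(54.5°) = sin 109° / (1 + cos 109°) = 1.402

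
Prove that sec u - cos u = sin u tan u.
LHS = 1/cos u - cos u = (1 - cos²u)/cos u = sin²u/cos u = sin u · (sin u/cos u) = sin u tan u = RHS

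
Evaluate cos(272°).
cos(272°) = 0.0349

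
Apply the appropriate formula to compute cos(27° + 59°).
cos(27° + 59°) = cos 27° cos 59° - sin 27° sin 59° = 0.06976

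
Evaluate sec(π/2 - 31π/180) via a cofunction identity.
sec(π/2 - 31π/180) = csc(31π/180) = 1.942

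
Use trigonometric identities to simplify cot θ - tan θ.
cot θ - tan θ = 2 cot(2θ) (using Double angle)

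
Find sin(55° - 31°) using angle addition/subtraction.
sin(55° - 31°) = sin 55° cos 31° - cos 55° sin 31° = 0.4067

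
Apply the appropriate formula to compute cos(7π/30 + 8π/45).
cos(7π/30 + 8π/45) = cos 7π/30 cos 8π/45 - sin 7π/30 sin 8π/45 = 0.2756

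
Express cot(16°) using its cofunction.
cot(16°) = tan(90° - 16°) = tan(74°)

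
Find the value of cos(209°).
cos(209°) = -0.8746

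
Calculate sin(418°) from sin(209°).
sin(418°) = 2 sin 209° cos 209° = 0.848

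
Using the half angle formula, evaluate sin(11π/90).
sin(11π/90) = √((1 - cos 11π/45)/2) = 0.3746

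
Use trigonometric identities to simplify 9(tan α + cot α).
9(tan α + cot α) = 9(sec α csc α) (using Quotient identities)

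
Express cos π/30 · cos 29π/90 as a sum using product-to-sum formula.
cos π/30 cos 29π/90 = (1/2)[cos(π/30-29π/90) + cos(π/30+29π/90)]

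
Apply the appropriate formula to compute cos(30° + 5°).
cos(30° + 5°) = cos 30° cos 5° - sin 30° sin 5° = 0.8192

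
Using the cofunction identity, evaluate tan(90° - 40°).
tan(90° - 40°) = cot(40°) = 1.192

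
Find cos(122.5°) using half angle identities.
cos(122.5°) = -√((1 + cos 245°)/2) = -0.5373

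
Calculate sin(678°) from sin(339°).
sin(678°) = 2 sin 339° cos 339° = -0.6691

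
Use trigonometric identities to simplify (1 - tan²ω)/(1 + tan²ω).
(1 - tan²ω)/(1 + tan²ω) = cos(2ω) (using Double angle)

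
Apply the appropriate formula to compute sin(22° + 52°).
sin(22° + 52°) = sin 22° cos 52° + cos 22° sin 52° = 0.9613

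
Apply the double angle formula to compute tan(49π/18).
tan(49π/18) = 2 tan 49π/36 / (1 - tan²49π/36) = -1.192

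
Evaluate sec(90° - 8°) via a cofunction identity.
sec(90° - 8°) = csc(8°) = 7.185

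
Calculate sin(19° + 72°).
sin(19° + 72°) = sin 19° cos 72° + cos 19° sin 72° = 0.9998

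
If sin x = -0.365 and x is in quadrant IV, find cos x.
cos x = 0.931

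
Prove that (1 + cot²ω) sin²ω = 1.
LHS = csc²ω · sin²ω = (1/sin²ω) · sin²ω = 1 = RHS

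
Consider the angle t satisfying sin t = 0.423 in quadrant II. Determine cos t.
cos t = ±√(1 - sin²t) = -0.9061 (negative in QII)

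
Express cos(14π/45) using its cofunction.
cos(14π/45) = sin(π/2 - 14π/45) = sin(17π/90)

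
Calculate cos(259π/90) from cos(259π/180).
cos(259π/90) = cos²259π/180 - sin²259π/180 = -0.9272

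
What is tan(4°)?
tan(4°) = 0.06993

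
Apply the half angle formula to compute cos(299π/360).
cos(299π/360) = -√((1 + cos 299π/180)/2) = -0.8616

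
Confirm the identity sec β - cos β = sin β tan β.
LHS = 1/cos β - cos β = (1 - cos²β)/cos β = sin²β/cos β = sin β · (sin β/cos β) = sin β tan β = RHS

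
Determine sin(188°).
sin(188°) = -0.1392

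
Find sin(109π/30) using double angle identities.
sin(109π/30) = 2 sin 109π/60 cos 109π/60 = -0.9135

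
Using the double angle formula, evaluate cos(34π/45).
cos(34π/45) = cos²17π/45 - sin²17π/45 = -0.7193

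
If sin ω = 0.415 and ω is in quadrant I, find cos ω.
cos ω = 0.9098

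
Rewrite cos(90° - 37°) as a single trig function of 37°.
cos(90° - 37°) = sin(37°)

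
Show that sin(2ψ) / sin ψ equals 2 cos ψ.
LHS = 2 sin ψ cos ψ / sin ψ = 2 cos ψ = RHS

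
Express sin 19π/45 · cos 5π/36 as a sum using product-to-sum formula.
sin 19π/45 cos 5π/36 = (1/2)[sin(19π/45+5π/36) + sin(19π/45-5π/36)]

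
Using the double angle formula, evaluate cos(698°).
cos(698°) = cos²349° - sin²349° = 0.9272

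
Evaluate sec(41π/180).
sec(41π/180) = 1.325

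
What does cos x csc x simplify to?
cos x csc x = cot x (using Reciprocal + quotient)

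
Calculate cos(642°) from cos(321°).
cos(642°) = cos²321° - sin²321° = 0.2079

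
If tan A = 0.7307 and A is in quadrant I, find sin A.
sin A = 0.59 (using tan²A + 1 = sec²A)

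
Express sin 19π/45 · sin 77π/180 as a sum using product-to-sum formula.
sin 19π/45 sin 77π/180 = (1/2)[cos(19π/45-77π/180) - cos(19π/45+77π/180)]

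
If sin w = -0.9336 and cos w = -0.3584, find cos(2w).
cos(2w) = cos²w - sin²w = -0.7432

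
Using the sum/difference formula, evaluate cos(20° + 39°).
cos(20° + 39°) = cos 20° cos 39° - sin 20° sin 39° = 0.515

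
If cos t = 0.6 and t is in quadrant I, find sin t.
sin t = 0.8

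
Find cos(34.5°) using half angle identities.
cos(34.5°) = √((1 + cos 69°)/2) = 0.8241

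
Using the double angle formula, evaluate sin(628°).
sin(628°) = 2 sin 314° cos 314° = -0.9994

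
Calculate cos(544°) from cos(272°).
cos(544°) = 1 - 2sin²272° = -0.9976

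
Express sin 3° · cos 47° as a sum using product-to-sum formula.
sin 3° cos 47° = (1/2)[sin(3°+47°) + sin(3°-47°)]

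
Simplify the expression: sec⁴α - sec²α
sec⁴α - sec²α = tan⁴α + tan²α (using Pythagorean)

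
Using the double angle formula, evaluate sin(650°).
sin(650°) = 2 sin 325° cos 325° = -0.9397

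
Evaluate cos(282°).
cos(282°) = 0.2079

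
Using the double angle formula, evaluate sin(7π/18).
sin(7π/18) = 2 sin 7π/36 cos 7π/36 = 0.9397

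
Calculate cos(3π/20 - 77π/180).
cos(3π/20 - 77π/180) = cos 3π/20 cos 77π/180 + sin 3π/20 sin 77π/180 = 0.6428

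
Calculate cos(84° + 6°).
cos(84° + 6°) = cos 84° cos 6° - sin 84° sin 6° = 0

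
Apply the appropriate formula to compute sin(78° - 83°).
sin(78° - 83°) = sin 78° cos 83° - cos 78° sin 83° = -0.08716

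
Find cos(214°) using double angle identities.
cos(214°) = cos²107° - sin²107° = -0.829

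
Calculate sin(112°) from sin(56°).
sin(112°) = 2 sin 56° cos 56° = 0.9272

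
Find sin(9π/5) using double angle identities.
sin(9π/5) = 2 sin 9π/10 cos 9π/10 = -0.5878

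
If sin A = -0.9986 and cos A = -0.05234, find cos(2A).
cos(2A) = cos²A - sin²A = -0.9945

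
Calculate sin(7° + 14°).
sin(7° + 14°) = sin 7° cos 14° + cos 7° sin 14° = 0.3584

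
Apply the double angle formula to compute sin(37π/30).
sin(37π/30) = 2 sin 37π/60 cos 37π/60 = -0.6691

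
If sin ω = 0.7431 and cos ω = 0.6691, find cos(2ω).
cos(2ω) = cos²ω - sin²ω = -0.1045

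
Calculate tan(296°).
tan(296°) = -2.05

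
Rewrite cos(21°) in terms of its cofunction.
cos(21°) = sin(90° - 21°) = sin(69°)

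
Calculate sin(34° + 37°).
sin(34° + 37°) = sin 34° cos 37° + cos 34° sin 37° = 0.9455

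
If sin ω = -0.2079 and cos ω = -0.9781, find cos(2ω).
cos(2ω) = cos²ω - sin²ω = 0.9135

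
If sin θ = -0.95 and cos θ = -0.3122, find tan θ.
tan θ = sin θ / cos θ = 3.043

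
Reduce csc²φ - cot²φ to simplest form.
csc²φ - cot²φ = 1 (using Pythagorean identity)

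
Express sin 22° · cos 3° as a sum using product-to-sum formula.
sin 22° cos 3° = (1/2)[sin(22°+3°) + sin(22°-3°)]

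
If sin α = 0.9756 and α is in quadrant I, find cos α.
cos α = 0.2196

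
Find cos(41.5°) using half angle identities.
cos(41.5°) = √((1 + cos 83°)/2) = 0.749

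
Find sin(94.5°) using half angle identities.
sin(94.5°) = √((1 - cos 189°)/2) = 0.9969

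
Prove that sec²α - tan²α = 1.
LHS = 1/cos²α - sin²α/cos²α = (1 - sin²α)/cos²α = cos²α/cos²α = 1 = RHS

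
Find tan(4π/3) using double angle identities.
tan(4π/3) = 2 tan 2π/3 / (1 - tan²2π/3) = √3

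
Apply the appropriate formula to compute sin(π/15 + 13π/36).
sin(π/15 + 13π/36) = sin π/15 cos 13π/36 + cos π/15 sin 13π/36 = 0.9744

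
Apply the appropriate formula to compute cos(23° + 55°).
cos(23° + 55°) = cos 23° cos 55° - sin 23° sin 55° = 0.2079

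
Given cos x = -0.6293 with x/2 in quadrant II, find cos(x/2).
cos(x/2) = ±√((1 + cos x)/2); negative since x/2 ∈ QII, so cos(x/2) = -0.4305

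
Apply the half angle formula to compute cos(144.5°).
cos(144.5°) = -√((1 + cos 289°)/2) = -0.8141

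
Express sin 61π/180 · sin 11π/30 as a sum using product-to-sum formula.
sin 61π/180 sin 11π/30 = (1/2)[cos(61π/180-11π/30) - cos(61π/180+11π/30)]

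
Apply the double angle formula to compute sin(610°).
sin(610°) = 2 sin 305° cos 305° = -0.9397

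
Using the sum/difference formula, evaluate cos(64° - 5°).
cos(64° - 5°) = cos 64° cos 5° + sin 64° sin 5° = 0.515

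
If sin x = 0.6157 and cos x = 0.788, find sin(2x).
sin(2x) = 2 sin x cos x = 0.9703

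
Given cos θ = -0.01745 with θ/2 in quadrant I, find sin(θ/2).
sin(θ/2) = ±√((1 - cos θ)/2); positive since θ/2 ∈ QI, so sin(θ/2) = 0.7132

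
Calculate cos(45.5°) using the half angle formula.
cos(45.5°) = √((1 + cos 91°)/2) = 0.7009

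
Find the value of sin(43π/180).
sin(43π/180) = 0.682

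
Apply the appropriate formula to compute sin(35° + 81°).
sin(35° + 81°) = sin 35° cos 81° + cos 35° sin 81° = 0.8988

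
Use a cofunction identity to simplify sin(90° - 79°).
sin(90° - 79°) = cos(79°)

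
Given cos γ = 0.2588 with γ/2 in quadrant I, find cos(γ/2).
cos(γ/2) = ±√((1 + cos γ)/2); positive since γ/2 ∈ QI, so cos(γ/2) = 0.7933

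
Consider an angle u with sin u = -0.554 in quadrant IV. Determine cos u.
cos u = √(1 - sin²u) = 0.8325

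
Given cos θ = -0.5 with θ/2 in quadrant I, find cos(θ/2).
cos(θ/2) = ±√((1 + cos θ)/2); positive since θ/2 ∈ QI, so cos(θ/2) = 1/2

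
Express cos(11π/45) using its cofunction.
cos(11π/45) = sin(π/2 - 11π/45) = sin(23π/90)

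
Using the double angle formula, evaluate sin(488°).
sin(488°) = 2 sin 244° cos 244° = 0.788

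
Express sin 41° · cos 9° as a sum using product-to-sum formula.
sin 41° cos 9° = (1/2)[sin(41°+9°) + sin(41°-9°)]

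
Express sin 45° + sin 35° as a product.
sin 45° + sin 35° = 2 sin(40°) cos(5°)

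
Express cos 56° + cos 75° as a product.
cos 56° + cos 75° = 2 cos(65.5°) cos(-9.5°)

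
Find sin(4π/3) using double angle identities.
sin(4π/3) = 2 sin 2π/3 cos 2π/3 = -√3/2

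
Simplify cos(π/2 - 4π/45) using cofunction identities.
cos(π/2 - 4π/45) = sin(4π/45)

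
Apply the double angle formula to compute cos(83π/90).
cos(83π/90) = cos²83π/180 - sin²83π/180 = -0.9703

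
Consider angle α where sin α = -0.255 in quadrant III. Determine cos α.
cos α = ±√(1 - sin²α) = -0.9669 (negative in QIII)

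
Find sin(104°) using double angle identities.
sin(104°) = 2 sin 52° cos 52° = 0.9703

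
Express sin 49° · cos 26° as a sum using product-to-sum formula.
sin 49° cos 26° = (1/2)[sin(49°+26°) + sin(49°-26°)]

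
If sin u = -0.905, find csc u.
csc u = 1/sin u = -1.105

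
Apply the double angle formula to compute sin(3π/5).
sin(3π/5) = 2 sin 3π/10 cos 3π/10 = 0.9511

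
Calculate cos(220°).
cos(220°) = -0.766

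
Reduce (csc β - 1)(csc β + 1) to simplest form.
(csc β - 1)(csc β + 1) = cot²β (using Diff. of squares)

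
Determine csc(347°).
csc(347°) = -4.445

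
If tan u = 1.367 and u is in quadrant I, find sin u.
sin u = 0.8071 (using tan²u + 1 = sec²u)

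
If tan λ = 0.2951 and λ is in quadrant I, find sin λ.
sin λ = 0.283 (using tan²λ + 1 = sec²λ)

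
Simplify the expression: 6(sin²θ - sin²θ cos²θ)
6(sin²θ - sin²θ cos²θ) = 6(sin⁴θ) (using Factoring)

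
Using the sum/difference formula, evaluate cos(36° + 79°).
cos(36° + 79°) = cos 36° cos 79° - sin 36° sin 79° = -0.4226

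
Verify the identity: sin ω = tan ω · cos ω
RHS = (sin ω/cos ω) · cos ω = sin ω = LHS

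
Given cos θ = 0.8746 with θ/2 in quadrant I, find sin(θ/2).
sin(θ/2) = ±√((1 - cos θ)/2); positive since θ/2 ∈ QI, so sin(θ/2) = 0.2504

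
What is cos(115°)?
cos(115°) = -0.4226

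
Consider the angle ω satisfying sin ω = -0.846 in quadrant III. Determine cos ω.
cos ω = ±√(1 - sin²ω) = -0.5332 (negative in QIII)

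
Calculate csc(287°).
csc(287°) = -1.046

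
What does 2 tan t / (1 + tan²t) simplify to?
2 tan t / (1 + tan²t) = sin(2t) (using Double angle)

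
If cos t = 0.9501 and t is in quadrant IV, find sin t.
sin t = -0.3119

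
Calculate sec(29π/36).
sec(29π/36) = -1.221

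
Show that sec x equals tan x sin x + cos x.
RHS = sin²x/cos x + cos x = (sin²x + cos²x)/cos x = 1/cos x = sec x = LHS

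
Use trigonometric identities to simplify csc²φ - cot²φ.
csc²φ - cot²φ = 1 (using Pythagorean identity)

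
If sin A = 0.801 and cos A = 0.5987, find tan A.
tan A = sin A / cos A = 1.338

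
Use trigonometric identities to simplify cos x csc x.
cos x csc x = cot x (using Reciprocal + quotient)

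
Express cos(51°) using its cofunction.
cos(51°) = sin(90° - 51°) = sin(39°)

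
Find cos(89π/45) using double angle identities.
cos(89π/45) = 1 - 2sin²89π/90 = 0.9976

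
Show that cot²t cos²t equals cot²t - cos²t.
RHS = cos²t/sin²t - cos²t = cos²t(1/sin²t - 1) = cos²t · (1 - sin²t)/sin²t = cos²t · cos²t/sin²t = cos²t · cot²t = LHS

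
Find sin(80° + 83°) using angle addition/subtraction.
sin(80° + 83°) = sin 80° cos 83° + cos 80° sin 83° = 0.2924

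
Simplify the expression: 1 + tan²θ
1 + tan²θ = sec²θ (using Pythagorean identity)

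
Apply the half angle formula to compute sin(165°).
sin(165°) = √((1 - cos 330°)/2) = (√6-√2)/4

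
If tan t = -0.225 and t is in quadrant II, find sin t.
sin t = 0.2195 (using tan²t + 1 = sec²t)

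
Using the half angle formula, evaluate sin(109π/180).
sin(109π/180) = √((1 - cos 109π/90)/2) = 0.9455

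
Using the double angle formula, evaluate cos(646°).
cos(646°) = 1 - 2sin²323° = 0.2756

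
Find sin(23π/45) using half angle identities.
sin(23π/45) = √((1 - cos 46π/45)/2) = 0.9994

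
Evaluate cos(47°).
cos(47°) = 0.682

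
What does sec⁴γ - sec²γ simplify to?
sec⁴γ - sec²γ = tan⁴γ + tan²γ (using Pythagorean)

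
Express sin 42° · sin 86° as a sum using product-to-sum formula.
sin 42° sin 86° = (1/2)[cos(42°-86°) - cos(42°+86°)]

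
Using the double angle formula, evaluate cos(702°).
cos(702°) = cos²351° - sin²351° = 0.9511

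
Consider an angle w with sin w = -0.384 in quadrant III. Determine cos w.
cos w = ±√(1 - sin²w) = -0.9233 (negative in QIII)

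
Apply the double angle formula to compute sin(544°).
sin(544°) = 2 sin 272° cos 272° = -0.06976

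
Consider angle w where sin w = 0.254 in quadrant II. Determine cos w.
cos w = ±√(1 - sin²w) = -0.9672 (negative in QII)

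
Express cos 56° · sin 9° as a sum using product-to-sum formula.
cos 56° sin 9° = (1/2)[sin(56°+9°) - sin(56°-9°)]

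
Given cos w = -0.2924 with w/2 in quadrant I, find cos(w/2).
cos(w/2) = ±√((1 + cos w)/2); positive since w/2 ∈ QI, so cos(w/2) = 0.5948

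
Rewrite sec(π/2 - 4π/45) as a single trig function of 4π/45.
sec(π/2 - 4π/45) = csc(4π/45)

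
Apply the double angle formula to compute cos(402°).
cos(402°) = 2cos²201° - 1 = 0.7431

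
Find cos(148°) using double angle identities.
cos(148°) = cos²74° - sin²74° = -0.848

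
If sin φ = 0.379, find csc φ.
csc φ = 1/sin φ = 2.639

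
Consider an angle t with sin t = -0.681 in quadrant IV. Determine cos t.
cos t = √(1 - sin²t) = 0.7323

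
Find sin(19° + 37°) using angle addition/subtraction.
sin(19° + 37°) = sin 19° cos 37° + cos 19° sin 37° = 0.829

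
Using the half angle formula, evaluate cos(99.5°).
cos(99.5°) = -√((1 + cos 199°)/2) = -0.165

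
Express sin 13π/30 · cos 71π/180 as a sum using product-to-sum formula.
sin 13π/30 cos 71π/180 = (1/2)[sin(13π/30+71π/180) + sin(13π/30-71π/180)]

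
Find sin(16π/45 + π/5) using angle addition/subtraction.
sin(16π/45 + π/5) = sin 16π/45 cos π/5 + cos 16π/45 sin π/5 = 0.9848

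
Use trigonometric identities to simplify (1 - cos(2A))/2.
(1 - cos(2A))/2 = sin²A (using Power reduction)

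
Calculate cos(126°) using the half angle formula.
cos(126°) = -√((1 + cos 252°)/2) = -0.5878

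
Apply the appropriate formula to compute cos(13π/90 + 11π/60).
cos(13π/90 + 11π/60) = cos 13π/90 cos 11π/60 - sin 13π/90 sin 11π/60 = 0.515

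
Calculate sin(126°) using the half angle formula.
sin(126°) = √((1 - cos 252°)/2) = 0.809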